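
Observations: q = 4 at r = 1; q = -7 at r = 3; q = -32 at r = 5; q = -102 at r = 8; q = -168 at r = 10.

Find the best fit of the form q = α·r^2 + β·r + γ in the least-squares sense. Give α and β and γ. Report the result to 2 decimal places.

α = -2.00, β = 2.92, γ = 2.87

Sums needed: Σr^2·r^2 = 14803, Σr^2·r = 1665, Σr^2 = 199, Σr·r = 199, Σr = 27, Σ1 = 5.
For Xᵀq: Σr^2·q = -24187, Σr·q = -2673, Σq = -305.
XᵀX·[α, β, γ]ᵀ = Xᵀq becomes [[14803, 1665, 199]; [1665, 199, 27]; [199, 27, 5]]·[α, β, γ]ᵀ = [-24187, -2673, -305]ᵀ.
Row-reducing yields α = -44004/21991, β = 64233/21991, γ = 63050/21991.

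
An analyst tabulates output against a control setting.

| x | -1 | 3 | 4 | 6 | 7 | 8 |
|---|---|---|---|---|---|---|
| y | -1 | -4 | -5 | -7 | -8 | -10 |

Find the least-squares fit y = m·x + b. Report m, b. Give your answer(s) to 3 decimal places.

Entries of MᵀM: Σx·x = 175, Σx = 27, Σ1 = 6.
And Σx·y = -209, Σy = -35.
MᵀM·[m, b]ᵀ = Mᵀy becomes [[175, 27]; [27, 6]]·[m, b]ᵀ = [-209, -35]ᵀ.
Δ = 175·6 − 27² = 321.
m = ((-209)·6 − 27·(-35))/321 = -103/107; b = (175·(-35) − 27·(-209))/321 = -482/321.

m = -0.963, b = -1.502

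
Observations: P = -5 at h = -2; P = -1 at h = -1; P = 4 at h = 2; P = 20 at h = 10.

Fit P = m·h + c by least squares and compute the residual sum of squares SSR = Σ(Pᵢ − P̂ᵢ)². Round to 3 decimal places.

The normal system MᵀM·[m, c]ᵀ = MᵀP is [[109, 9]; [9, 4]]·[m, c]ᵀ = [219, 18]ᵀ.
Determinant 109·4 − 9² = 355.
m = (219·4 − 9·18)/355 = 714/355; c = (109·18 − 9·219)/355 = -9/355.
Residuals: -338/355, 368/355, 1/355, -31/355; SSR = 706/355.

SSR = 1.989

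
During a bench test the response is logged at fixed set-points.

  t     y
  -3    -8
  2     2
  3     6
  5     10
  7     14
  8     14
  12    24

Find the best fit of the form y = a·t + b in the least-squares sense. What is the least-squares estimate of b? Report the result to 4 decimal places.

b = -1.3868

Setting ∂/∂a … = 0 gives: 304·a + 34·b = 594;  34·a + 7·b = 62.
Eliminating b: 7·(row 1) − 34·(row 2) gives 972·a = 7·594 − 34·62 = 2050, so a = 1025/486.
Then b = (62 − 34·(1025/486))/7 = -337/243.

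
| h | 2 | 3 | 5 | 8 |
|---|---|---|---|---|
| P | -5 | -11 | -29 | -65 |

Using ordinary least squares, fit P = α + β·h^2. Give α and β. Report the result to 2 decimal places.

Compute the Gram sums: Σ1 = 4, Σh^2 = 102, Σh^2·h^2 = 4818.
For AᵀP: ΣP = -110, Σh^2·P = -5004.
Determinant 4·4818 − 102² = 8868.
α = ((-110)·4818 − 102·(-5004))/8868 = -1631/739; β = (4·(-5004) − 102·(-110))/8868 = -733/739.

α = -2.21, β = -0.99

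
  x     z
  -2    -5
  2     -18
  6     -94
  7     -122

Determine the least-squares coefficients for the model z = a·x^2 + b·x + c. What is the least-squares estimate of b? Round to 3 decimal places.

b = -3.296

Forming MᵀM = [[3729, 559, 93]; [559, 93, 13]; [93, 13, 4]] and Mᵀz = [-9454, -1444, -239]ᵀ gives MᵀM·[a, b, c]ᵀ = Mᵀz.
Row-reducing yields a = -26469/13592, b = -44795/13592, c = -25567/6796.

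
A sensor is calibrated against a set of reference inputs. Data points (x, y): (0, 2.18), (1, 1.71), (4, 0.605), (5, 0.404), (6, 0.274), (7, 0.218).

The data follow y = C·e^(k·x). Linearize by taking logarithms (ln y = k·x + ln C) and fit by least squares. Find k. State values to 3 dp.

k = -0.342

Linearized form: ln y = k·x + ln C. From the 6 transformed points,
XᵀX = [[127.0000, 23.0000]; [23.0000, 6]], rhs = [-24.4359, -2.9109]ᵀ  (here Σx = 23.0000, Σ(x)² = 127.0000, Σln y = -2.9109, Σx·ln y = -24.4359).
Solving (det = 233.0000): k = -0.34191, ln C = 0.82548.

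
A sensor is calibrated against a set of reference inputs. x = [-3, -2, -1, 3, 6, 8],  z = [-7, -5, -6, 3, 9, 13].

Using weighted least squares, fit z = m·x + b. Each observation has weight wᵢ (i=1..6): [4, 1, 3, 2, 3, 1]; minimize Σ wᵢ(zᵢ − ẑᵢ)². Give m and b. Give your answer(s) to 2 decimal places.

AᵀWA·[m, b]ᵀ = AᵀWz reads: 233·m + 15·b = 396;  15·m + 14·b = -5.
Δ = 233·14 − 15² = 3037.
m = (396·14 − 15·(-5))/3037 = 5619/3037; b = (233·(-5) − 15·396)/3037 = -7105/3037.

m = 1.85, b = -2.34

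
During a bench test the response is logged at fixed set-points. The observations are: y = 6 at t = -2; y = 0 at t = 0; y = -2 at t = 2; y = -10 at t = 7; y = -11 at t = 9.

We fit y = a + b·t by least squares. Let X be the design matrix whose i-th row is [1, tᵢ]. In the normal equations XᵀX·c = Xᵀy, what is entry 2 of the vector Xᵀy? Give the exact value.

-185

Entry 2 ↔ basis t, so (Xᵀy)_{2} = Σᵢ (t)·yᵢ = (-2)·(6) + (0)·(0) + (2)·(-2) + (7)·(-10) + (9)·(-11) = -185.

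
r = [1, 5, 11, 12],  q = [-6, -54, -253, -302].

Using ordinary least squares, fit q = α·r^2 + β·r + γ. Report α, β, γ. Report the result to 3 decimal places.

α = -2.132, β = 0.851, γ = -4.780

Entries of XᵀX: Σr^2·r^2 = 36003, Σr^2·r = 3185, Σr^2 = 291, Σr·r = 291, Σr = 29, Σ1 = 4.
Moment sums: Σr^2·q = -75457, Σr·q = -6683, Σq = -615.
XᵀX·[α, β, γ]ᵀ = Xᵀq becomes [[36003, 3185, 291]; [3185, 291, 29]; [291, 29, 4]]·[α, β, γ]ᵀ = [-75457, -6683, -615]ᵀ.
Solving the 3×3 system (Gaussian elimination) gives α = -2608/1223, β = 17683/20791, γ = -99374/20791.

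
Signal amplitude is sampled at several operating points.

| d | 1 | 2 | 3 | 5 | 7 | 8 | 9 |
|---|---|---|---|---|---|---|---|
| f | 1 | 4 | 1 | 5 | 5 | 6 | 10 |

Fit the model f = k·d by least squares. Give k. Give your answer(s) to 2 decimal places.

Normal-equation sums: Σd·d = 233.
For Xᵀf: Σd·f = 210.
Normal equations: [[233]]·[k]ᵀ = [210]ᵀ.
k = 210/233 = 0.901288.

k = 0.90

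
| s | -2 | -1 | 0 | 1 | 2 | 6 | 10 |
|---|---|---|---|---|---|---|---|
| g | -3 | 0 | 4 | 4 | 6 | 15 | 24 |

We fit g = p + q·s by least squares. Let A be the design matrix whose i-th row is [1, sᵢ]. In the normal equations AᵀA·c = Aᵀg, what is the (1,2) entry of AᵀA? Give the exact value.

16

Row 1 ↔ basis 1, column 2 ↔ basis s, so (AᵀA)_{1,2} = Σᵢ s = (1)·(-2) + (1)·(-1) + (1)·(0) + (1)·(1) + (1)·(2) + (1)·(6) + (1)·(10) = 16.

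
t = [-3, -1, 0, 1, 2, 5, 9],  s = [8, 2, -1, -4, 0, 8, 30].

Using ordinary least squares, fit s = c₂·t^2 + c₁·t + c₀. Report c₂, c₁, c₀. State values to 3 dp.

With design matrix A, AᵀA = [[7285, 835, 121]; [835, 121, 13]; [121, 13, 7]] and Aᵀs = [2700, 280, 43]ᵀ.
Inverting the 3×3 Gram matrix, [c₂, c₁, c₀]ᵀ = [78607/152334, -180515/152334, -43885/76167]ᵀ.

c₂ = 0.516, c₁ = -1.185, c₀ = -0.576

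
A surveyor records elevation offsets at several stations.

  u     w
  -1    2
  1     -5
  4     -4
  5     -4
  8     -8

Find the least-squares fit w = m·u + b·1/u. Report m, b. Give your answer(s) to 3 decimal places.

Sums needed: Σu·u = 107, Σu·1/u = 5, Σ1/u·1/u = 3389/1600.
And Σu·w = -107, Σ1/u·w = -49/5.
Normal equations: [[107, 5]; [5, 3389/1600]]·[m, b]ᵀ = [-107, -49/5]ᵀ.
Δ = 107·(3389/1600) − 5² = 322623/1600.
m = ((-107)·(3389/1600) − 5·(-49/5))/(322623/1600) = -94741/107541; b = (107·(-49/5) − 5·(-107))/(322623/1600) = -273920/107541.

m = -0.881, b = -2.547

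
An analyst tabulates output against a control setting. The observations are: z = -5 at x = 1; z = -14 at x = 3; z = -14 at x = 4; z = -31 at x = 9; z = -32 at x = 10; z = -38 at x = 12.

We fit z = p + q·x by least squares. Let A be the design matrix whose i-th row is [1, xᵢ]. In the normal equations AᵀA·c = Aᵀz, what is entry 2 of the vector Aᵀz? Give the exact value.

-1158

Entry 2 ↔ basis x, so (Aᵀz)_{2} = Σᵢ (x)·zᵢ = (1)·(-5) + (3)·(-14) + (4)·(-14) + (9)·(-31) + (10)·(-32) + (12)·(-38) = -1158.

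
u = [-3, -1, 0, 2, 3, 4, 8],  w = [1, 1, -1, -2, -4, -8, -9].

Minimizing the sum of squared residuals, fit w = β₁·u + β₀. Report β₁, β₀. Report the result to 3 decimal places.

Normal-equation sums: Σu·u = 103, Σu = 13, Σ1 = 7.
And Σu·w = -124, Σw = -22.
Eliminating β₀: 7·(row 1) − 13·(row 2) gives 552·β₁ = 7·(-124) − 13·(-22) = -582, so β₁ = -97/92.
Then β₀ = ((-22) − 13·(-97/92))/7 = -109/92.

β₁ = -1.054, β₀ = -1.185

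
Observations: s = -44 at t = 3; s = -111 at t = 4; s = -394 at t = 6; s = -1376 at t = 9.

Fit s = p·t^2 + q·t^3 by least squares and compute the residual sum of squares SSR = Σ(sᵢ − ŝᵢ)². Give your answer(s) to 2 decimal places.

SSR = 0.11

Setting ∂/∂p … = 0 gives: 8194·p + 68092·q = -127812;  68092·p + 582922·q = -1096500.
Determinant 8194·582922 − 68092² = 139942404.
p = ((-127812)·582922 − 68092·(-1096500))/139942404 = 1467142/1295763; q = (8194·(-1096500) − 68092·(-127812))/139942404 = -2608762/1295763.
Residuals: 72908/431921, -114399/431921, 6898/61703, -6964/431921; SSR = 48117/431921.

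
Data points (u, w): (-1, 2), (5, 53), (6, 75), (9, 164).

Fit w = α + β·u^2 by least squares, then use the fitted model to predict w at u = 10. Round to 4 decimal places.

With design matrix A, AᵀA = [[4, 143]; [143, 8483]] and Aᵀw = [294, 17311]ᵀ.
det = 4·8483 − 143² = 13483.
α = (294·8483 − 143·17311)/13483 = 18529/13483; β = (4·17311 − 143·294)/13483 = 27202/13483.
At u = 10: ŵ = (18529/13483)·(1) + (27202/13483)·(100) = 2738729/13483.

ŵ = 203.1246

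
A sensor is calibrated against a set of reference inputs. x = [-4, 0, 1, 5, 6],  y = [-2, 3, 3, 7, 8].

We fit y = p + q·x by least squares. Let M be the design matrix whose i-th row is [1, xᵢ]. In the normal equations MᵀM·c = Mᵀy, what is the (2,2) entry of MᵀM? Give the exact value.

Row 2 ↔ basis x, column 2 ↔ basis x, so (MᵀM)_{2,2} = Σᵢ (x)·(x) = (-4)·(-4) + (0)·(0) + (1)·(1) + (5)·(5) + (6)·(6) = 78.

78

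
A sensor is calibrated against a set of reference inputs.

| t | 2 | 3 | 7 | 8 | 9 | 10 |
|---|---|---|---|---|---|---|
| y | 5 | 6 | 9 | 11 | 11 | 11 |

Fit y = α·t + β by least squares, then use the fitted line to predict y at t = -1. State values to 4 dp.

Compute the Gram sums: Σt·t = 307, Σt = 39, Σ1 = 6.
For Aᵀy: Σt·y = 388, Σy = 53.
Eliminating β: 6·(row 1) − 39·(row 2) gives 321·α = 6·388 − 39·53 = 261, so α = 87/107.
Then β = (53 − 39·(87/107))/6 = 1139/321.
At t = -1: ŷ = (87/107)·(-1) + (1139/321)·(1) = 878/321.

ŷ = 2.7352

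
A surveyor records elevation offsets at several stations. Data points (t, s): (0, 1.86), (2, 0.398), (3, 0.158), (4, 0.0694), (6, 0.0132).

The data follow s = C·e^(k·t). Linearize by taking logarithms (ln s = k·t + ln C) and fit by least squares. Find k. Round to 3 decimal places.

With ln sᵢ as the transformed response and tᵢ as the regressor:
XᵀX = [[65.0000, 15.0000]; [15.0000, 5]], rhs = [-44.0148, -9.1413]ᵀ  (here Σt = 15.0000, Σ(t)² = 65.0000, Σln s = -9.1413, Σt·ln s = -44.0148).
Slope k = (n·Σt·ln s − Σt·Σln s)/(n·Σ(t)² − (Σt)²) = (5·-44.0148 − 15.0000·-9.1413)/100.0000 = -0.82955; ln C = (Σln s − k·Σt)/n = 0.66038.

k = -0.830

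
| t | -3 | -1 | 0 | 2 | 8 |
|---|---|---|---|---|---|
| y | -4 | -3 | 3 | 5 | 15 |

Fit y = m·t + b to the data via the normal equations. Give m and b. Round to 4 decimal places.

The normal equations are: 78·m + 6·b = 145;  6·m + 5·b = 16.
Δ = 78·5 − 6² = 354.
m = (145·5 − 6·16)/354 = 629/354; b = (78·16 − 6·145)/354 = 63/59.

m = 1.7768, b = 1.0678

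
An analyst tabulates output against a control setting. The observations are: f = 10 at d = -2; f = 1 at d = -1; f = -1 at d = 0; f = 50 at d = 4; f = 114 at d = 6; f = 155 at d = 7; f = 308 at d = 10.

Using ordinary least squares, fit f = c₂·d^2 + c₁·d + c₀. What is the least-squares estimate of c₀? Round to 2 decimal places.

With design matrix M, MᵀM = [[13970, 1614, 206]; [1614, 206, 24]; [206, 24, 7]] and Mᵀf = [43340, 5028, 637]ᵀ.
Row-reducing yields c₂ = 806907/270116, c₁ = 289125/270116, c₀ = -78425/135058.

c₀ = -0.58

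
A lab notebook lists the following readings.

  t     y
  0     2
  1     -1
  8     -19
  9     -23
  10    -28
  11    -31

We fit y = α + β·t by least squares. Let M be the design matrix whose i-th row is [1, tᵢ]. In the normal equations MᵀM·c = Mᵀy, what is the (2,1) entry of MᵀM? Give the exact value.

39

Row 2 ↔ basis t, column 1 ↔ basis 1, so (MᵀM)_{2,1} = Σᵢ t = (0)·(1) + (1)·(1) + (8)·(1) + (9)·(1) + (10)·(1) + (11)·(1) = 39.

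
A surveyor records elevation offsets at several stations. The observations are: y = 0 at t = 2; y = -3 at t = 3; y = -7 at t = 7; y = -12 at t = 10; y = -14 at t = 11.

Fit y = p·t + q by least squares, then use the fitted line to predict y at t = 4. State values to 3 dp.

ŷ = -3.436

The normal system MᵀM·[p, q]ᵀ = Mᵀy is [[283, 33]; [33, 5]]·[p, q]ᵀ = [-332, -36]ᵀ.
det = 283·5 − 33² = 326.
p = ((-332)·5 − 33·(-36))/326 = -236/163; q = (283·(-36) − 33·(-332))/326 = 384/163.
At t = 4: ŷ = (-236/163)·(4) + (384/163)·(1) = -560/163.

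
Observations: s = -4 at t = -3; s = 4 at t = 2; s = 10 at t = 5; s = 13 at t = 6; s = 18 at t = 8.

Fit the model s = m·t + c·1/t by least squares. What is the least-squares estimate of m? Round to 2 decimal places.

XᵀX·[m, c]ᵀ = Xᵀs reads: 138·m + 5·c = 292;  5·m + (6401/14400)·c = 39/4.
Eliminating c: (6401/14400)·(row 1) − 5·(row 2) gives (87223/2400)·m = (6401/14400)·292 − 5·(39/4) = 291773/3600, so m = 583546/261669.
Then c = ((39/4) − 5·(583546/261669))/(6401/14400) = -274800/87223.

m = 2.23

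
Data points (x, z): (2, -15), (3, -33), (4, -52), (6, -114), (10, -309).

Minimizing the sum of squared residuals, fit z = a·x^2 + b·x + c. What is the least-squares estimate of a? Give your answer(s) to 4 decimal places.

a = -3.0174

Entries of MᵀM: Σx^2·x^2 = 11649, Σx^2·x = 1315, Σx^2 = 165, Σx·x = 165, Σx = 25, Σ1 = 5.
And Σx^2·z = -36193, Σx·z = -4111, Σz = -523.
Normal equations: [[11649, 1315, 165]; [1315, 165, 25]; [165, 25, 5]]·[a, b, c]ᵀ = [-36193, -4111, -523]ᵀ.
Solving the 3×3 system (Gaussian elimination) gives a = -1216/403, b = -881/2015, c = -5724/2015.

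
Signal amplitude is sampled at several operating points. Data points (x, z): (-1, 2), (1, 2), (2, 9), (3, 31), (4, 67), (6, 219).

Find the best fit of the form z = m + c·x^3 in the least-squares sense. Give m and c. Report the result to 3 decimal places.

m = 2.250, c = 1.005

MᵀM·[m, c]ᵀ = Mᵀz reads: 6·m + 315·c = 330;  315·m + 51547·c = 52501.
(Σ1 = 6, Σx^3 = 315, Σx^3·x^3 = 51547, Σz = 330, Σx^3·z = 52501.)
Eliminating c: 51547·(row 1) − 315·(row 2) gives 210057·m = 51547·330 − 315·52501 = 472695, so m = 157565/70019.
Then c = (52501 − 315·(157565/70019))/51547 = 70352/70019.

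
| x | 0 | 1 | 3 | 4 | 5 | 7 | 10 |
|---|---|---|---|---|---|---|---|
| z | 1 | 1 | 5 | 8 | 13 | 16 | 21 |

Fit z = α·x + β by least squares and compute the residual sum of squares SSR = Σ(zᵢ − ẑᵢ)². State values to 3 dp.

SSR = 10.850

Setting ∂/∂α … = 0 gives: 200·α + 30·β = 435;  30·α + 7·β = 65.
(Σx·x = 200, Σx = 30, Σ1 = 7, Σx·z = 435, Σz = 65.)
det = 200·7 − 30² = 500.
α = (435·7 − 30·65)/500 = 219/100; β = (200·65 − 30·435)/500 = -1/10.
Residuals: 11/10, -109/100, -147/100, -33/50, 43/20, 77/100, -4/5; SSR = 217/20.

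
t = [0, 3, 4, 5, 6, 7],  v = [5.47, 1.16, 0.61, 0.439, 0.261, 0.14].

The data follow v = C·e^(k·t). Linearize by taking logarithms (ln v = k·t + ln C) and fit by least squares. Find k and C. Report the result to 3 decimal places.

Let Y = ln v. Fitting Y = k·t + ln C by least squares:
AᵀA = [[135.0000, 25.0000]; [25.0000, 6]], rhs = [-27.4704, -2.7792]ᵀ  (here Σt = 25.0000, Σ(t)² = 135.0000, Σln v = -2.7792, Σt·ln v = -27.4704).
Solving (det = 185.0000): k = -0.51536, ln C = 1.68415, so C = exp(1.68415) = 5.38787.

k = -0.515, C = 5.388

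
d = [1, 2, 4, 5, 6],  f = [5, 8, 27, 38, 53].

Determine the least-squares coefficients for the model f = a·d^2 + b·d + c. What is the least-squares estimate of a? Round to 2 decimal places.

From the data, Σd^2·d^2 = 2194, Σd^2·d = 414, Σd^2 = 82, Σd·d = 82, Σd = 18, Σ1 = 5.
Moment sums: Σd^2·f = 3327, Σd·f = 637, Σf = 131.
Inverting the 3×3 Gram matrix, [a, b, c]ᵀ = [389/308, 25/28, 25/11]ᵀ.

a = 1.26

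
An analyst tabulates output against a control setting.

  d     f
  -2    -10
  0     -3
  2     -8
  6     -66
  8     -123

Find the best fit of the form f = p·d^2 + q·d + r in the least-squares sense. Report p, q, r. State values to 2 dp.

p = -1.98, q = 0.82, r = -1.44

Sums needed: Σd^2·d^2 = 5424, Σd^2·d = 728, Σd^2 = 108, Σd·d = 108, Σd = 14, Σ1 = 5.
For Aᵀf: Σd^2·f = -10320, Σd·f = -1376, Σf = -210.
Solving the 3×3 system (Gaussian elimination) gives p = -611/308, q = 9/11, r = -111/77.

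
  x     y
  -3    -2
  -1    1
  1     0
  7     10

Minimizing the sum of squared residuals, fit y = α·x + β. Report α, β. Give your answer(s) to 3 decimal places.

α = 1.179, β = 1.071

The normal equations are: 60·α + 4·β = 75;  4·α + 4·β = 9.
(Σx·x = 60, Σx = 4, Σ1 = 4, Σx·y = 75, Σy = 9.)
Eliminating β: 4·(row 1) − 4·(row 2) gives 224·α = 4·75 − 4·9 = 264, so α = 33/28.
Then β = (9 − 4·(33/28))/4 = 15/14.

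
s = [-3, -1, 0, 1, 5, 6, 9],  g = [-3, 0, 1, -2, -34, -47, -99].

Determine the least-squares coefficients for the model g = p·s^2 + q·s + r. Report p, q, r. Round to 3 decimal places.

With design matrix A, AᵀA = [[8565, 1043, 153]; [1043, 153, 17]; [153, 17, 7]] and Aᵀg = [-10590, -1336, -184]ᵀ.
Solving the 3×3 system (Gaussian elimination) gives p = -239357/231749, q = -405918/231749, r = 125773/231749.

p = -1.033, q = -1.752, r = 0.543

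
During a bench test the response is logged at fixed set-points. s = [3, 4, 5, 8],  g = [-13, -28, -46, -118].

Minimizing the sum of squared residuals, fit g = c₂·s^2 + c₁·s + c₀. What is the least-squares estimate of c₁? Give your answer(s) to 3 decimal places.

c₁ = -4.500

Compute the Gram sums: Σs^2·s^2 = 5058, Σs^2·s = 728, Σs^2 = 114, Σs·s = 114, Σs = 20, Σ1 = 4.
Moment sums: Σs^2·g = -9267, Σs·g = -1325, Σg = -205.
Inverting the 3×3 Gram matrix, [c₂, c₁, c₀]ᵀ = [-3/2, -9/2, 14]ᵀ.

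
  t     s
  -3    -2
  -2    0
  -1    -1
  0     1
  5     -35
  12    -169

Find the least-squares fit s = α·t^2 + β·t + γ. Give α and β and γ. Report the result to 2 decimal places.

α = -1.00, β = -2.05, γ = -0.01

Forming XᵀX = [[21459, 1817, 183]; [1817, 183, 11]; [183, 11, 6]] and Xᵀs = [-25230, -2196, -206]ᵀ gives XᵀX·[α, β, γ]ᵀ = Xᵀs.
Solving the 3×3 system (Gaussian elimination) gives α = -1174027/1171632, β = -800607/390544, γ = -7435/585816.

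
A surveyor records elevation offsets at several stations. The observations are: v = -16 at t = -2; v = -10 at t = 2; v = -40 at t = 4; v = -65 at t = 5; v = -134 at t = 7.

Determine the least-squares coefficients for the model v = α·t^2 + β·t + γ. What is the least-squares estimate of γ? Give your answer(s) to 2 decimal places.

γ = -0.61

Compute the Gram sums: Σt^2·t^2 = 3314, Σt^2·t = 532, Σt^2 = 98, Σt·t = 98, Σt = 16, Σ1 = 5.
For Mᵀv: Σt^2·v = -8935, Σt·v = -1411, Σv = -265.
Inverting the 3×3 Gram matrix, [α, β, γ]ᵀ = [-3341/1122, 9073/4862, -4436/7293]ᵀ.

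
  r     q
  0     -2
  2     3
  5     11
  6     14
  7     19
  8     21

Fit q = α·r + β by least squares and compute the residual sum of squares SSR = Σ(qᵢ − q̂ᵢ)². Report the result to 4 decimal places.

SSR = 3.6620

From the data, Σr·r = 178, Σr = 28, Σ1 = 6.
Right-hand side: Σr·q = 446, Σq = 66.
MᵀM·[α, β]ᵀ = Mᵀq becomes [[178, 28]; [28, 6]]·[α, β]ᵀ = [446, 66]ᵀ.
Eliminating β: 6·(row 1) − 28·(row 2) gives 284·α = 6·446 − 28·66 = 828, so α = 207/71.
Then β = (66 − 28·(207/71))/6 = -185/71.
Residuals: 43/71, -16/71, -69/71, -63/71, 85/71, 20/71; SSR = 260/71.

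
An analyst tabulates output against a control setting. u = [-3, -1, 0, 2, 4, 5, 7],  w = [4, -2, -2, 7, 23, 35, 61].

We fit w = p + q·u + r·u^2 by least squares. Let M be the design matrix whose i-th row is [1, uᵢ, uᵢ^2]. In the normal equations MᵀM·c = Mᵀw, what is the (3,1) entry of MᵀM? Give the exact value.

Row 3 ↔ basis u^2, column 1 ↔ basis 1, so (MᵀM)_{3,1} = Σᵢ u^2 = (9)·(1) + (1)·(1) + (0)·(1) + (4)·(1) + (16)·(1) + (25)·(1) + (49)·(1) = 104.

104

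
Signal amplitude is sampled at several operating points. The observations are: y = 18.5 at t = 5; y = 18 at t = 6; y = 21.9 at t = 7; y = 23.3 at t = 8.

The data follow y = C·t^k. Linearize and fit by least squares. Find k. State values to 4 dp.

Let Y = ln y. Fitting Y = k·ln t + ln C by least squares:
XᵀX = [[13.9113, 7.4265]; [7.4265, 4]], rhs = [22.4279, 12.0431]ᵀ  (here Σln t = 7.4265, Σ(ln t)² = 13.9113, Σln y = 12.0431, Σln t·ln y = 22.4279).
Solving (det = 0.4917): k = 0.55509, ln C = 1.98017.

k = 0.5551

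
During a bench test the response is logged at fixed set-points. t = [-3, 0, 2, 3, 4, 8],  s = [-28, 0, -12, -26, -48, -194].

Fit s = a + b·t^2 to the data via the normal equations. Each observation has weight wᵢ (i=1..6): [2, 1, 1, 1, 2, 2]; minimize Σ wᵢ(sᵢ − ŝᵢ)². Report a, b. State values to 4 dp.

a = 0.1313, b = -3.0324

The normal equations are: 9·a + 191·b = -578;  191·a + 8963·b = -27154.
Eliminating b: 8963·(row 1) − 191·(row 2) gives 44186·a = 8963·(-578) − 191·(-27154) = 5800, so a = 2900/22093.
Then b = ((-27154) − 191·(2900/22093))/8963 = -66994/22093.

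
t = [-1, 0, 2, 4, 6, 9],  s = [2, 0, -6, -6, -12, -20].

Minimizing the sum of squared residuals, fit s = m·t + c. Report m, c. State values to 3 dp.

The normal system XᵀX·[m, c]ᵀ = Xᵀs is [[138, 20]; [20, 6]]·[m, c]ᵀ = [-290, -42]ᵀ.
Eliminating c: 6·(row 1) − 20·(row 2) gives 428·m = 6·(-290) − 20·(-42) = -900, so m = -225/107.
Then c = ((-42) − 20·(-225/107))/6 = 1/107.

m = -2.103, c = 0.009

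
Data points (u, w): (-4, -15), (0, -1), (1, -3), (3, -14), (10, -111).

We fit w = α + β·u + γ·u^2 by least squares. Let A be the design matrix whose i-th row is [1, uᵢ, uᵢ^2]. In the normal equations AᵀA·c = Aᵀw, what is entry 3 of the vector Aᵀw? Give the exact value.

-11469

Entry 3 ↔ basis u^2, so (Aᵀw)_{3} = Σᵢ (u^2)·wᵢ = (16)·(-15) + (0)·(-1) + (1)·(-3) + (9)·(-14) + (100)·(-111) = -11469.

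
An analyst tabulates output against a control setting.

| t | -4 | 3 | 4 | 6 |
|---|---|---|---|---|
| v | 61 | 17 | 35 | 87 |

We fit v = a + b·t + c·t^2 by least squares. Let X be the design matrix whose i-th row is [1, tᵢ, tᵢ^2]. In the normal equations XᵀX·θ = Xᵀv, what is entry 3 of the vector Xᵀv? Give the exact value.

4821

Entry 3 ↔ basis t^2, so (Xᵀv)_{3} = Σᵢ (t^2)·vᵢ = (16)·(61) + (9)·(17) + (16)·(35) + (36)·(87) = 4821.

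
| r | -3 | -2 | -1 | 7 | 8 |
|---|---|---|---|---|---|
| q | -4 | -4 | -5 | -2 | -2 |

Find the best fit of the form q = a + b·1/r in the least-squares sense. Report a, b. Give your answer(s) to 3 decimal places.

a = -2.546, b = 2.729

Sums needed: Σ1 = 5, Σ1/r = -263/168, Σ1/r·1/r = 39433/28224.
Moment sums: Σq = -17, Σ1/r·q = 655/84.
Eliminating b: (39433/28224)·(row 1) − (-263/168)·(row 2) gives (31999/7056)·a = (39433/28224)·(-17) − (-263/168)·(655/84) = -325831/28224, so a = -29621/11636.
Then b = ((655/84) − (-263/168)·(-29621/11636))/(39433/28224) = 7938/2909.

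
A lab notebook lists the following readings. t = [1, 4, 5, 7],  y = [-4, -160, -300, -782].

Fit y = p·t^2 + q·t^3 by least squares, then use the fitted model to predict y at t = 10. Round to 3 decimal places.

ŷ = -2190.932

Setting ∂/∂p … = 0 gives: 3283·p + 20957·q = -48382;  20957·p + 137371·q = -315970.
(Σt^2·t^2 = 3283, Σt^2·t^3 = 20957, Σt^3·t^3 = 137371, Σt^2·y = -48382, Σt^3·y = -315970.)
Δ = 3283·137371 − 20957² = 11793144.
p = ((-48382)·137371 − 20957·(-315970))/11793144 = -278414/134013; q = (3283·(-315970) − 20957·(-48382))/11793144 = -265772/134013.
At t = 10: ŷ = (-278414/134013)·(100) + (-265772/134013)·(1000) = -9471400/4323.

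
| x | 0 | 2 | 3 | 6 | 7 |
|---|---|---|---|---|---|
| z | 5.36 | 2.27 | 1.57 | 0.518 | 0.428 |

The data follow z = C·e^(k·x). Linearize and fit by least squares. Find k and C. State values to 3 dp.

k = -0.364, C = 4.952

Let Y = ln z. Fitting Y = k·x + ln C by least squares:
Σx = 18.0000, Σ(x)² = 98.0000, Σln z = 1.4434, Σx·ln z = -6.8943.
Normal system: [[98.0000, 18.0000]; [18.0000, 5]]·[k, ln C]ᵀ = [-6.8943, 1.4434]ᵀ.
Slope k = (n·Σx·ln z − Σx·Σln z)/(n·Σ(x)² − (Σx)²) = (5·-6.8943 − 18.0000·1.4434)/166.0000 = -0.36417; ln C = (Σln z − k·Σx)/n = 1.59971, so C = exp(1.59971) = 4.95159.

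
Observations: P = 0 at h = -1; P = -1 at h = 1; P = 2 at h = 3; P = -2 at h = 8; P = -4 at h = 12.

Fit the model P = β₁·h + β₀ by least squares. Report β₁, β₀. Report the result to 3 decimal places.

From the data, Σh·h = 219, Σh = 23, Σ1 = 5.
Moment sums: Σh·P = -59, ΣP = -5.
So AᵀA·[β₁, β₀]ᵀ = AᵀP: [[219, 23]; [23, 5]]·[β₁, β₀]ᵀ = [-59, -5]ᵀ.
Δ = 219·5 − 23² = 566.
β₁ = ((-59)·5 − 23·(-5))/566 = -90/283; β₀ = (219·(-5) − 23·(-59))/566 = 131/283.

β₁ = -0.318, β₀ = 0.463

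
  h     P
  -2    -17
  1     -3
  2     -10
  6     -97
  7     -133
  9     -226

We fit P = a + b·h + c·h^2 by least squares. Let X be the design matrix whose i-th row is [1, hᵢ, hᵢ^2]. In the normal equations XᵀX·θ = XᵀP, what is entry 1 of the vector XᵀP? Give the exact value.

-486

Entry 1 ↔ basis 1, so (XᵀP)_{1} = Σᵢ Pᵢ = (1)·(-17) + (1)·(-3) + (1)·(-10) + (1)·(-97) + (1)·(-133) + (1)·(-226) = -486.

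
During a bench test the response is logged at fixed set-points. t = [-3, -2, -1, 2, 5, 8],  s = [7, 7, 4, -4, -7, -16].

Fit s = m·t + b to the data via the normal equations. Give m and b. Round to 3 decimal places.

m = -2.102, b = 1.652

From the data, Σt·t = 107, Σt = 9, Σ1 = 6.
Right-hand side: Σt·s = -210, Σs = -9.
So AᵀA·[m, b]ᵀ = Aᵀs: [[107, 9]; [9, 6]]·[m, b]ᵀ = [-210, -9]ᵀ.
Eliminating b: 6·(row 1) − 9·(row 2) gives 561·m = 6·(-210) − 9·(-9) = -1179, so m = -393/187.
Then b = ((-9) − 9·(-393/187))/6 = 309/187.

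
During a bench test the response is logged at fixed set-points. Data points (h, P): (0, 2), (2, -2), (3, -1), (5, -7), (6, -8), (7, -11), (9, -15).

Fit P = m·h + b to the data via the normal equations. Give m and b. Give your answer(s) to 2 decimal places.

m = -1.91, b = 2.71

Forming AᵀA = [[204, 32]; [32, 7]] and AᵀP = [-302, -42]ᵀ gives AᵀA·[m, b]ᵀ = AᵀP.
Determinant 204·7 − 32² = 404.
m = ((-302)·7 − 32·(-42))/404 = -385/202; b = (204·(-42) − 32·(-302))/404 = 274/101.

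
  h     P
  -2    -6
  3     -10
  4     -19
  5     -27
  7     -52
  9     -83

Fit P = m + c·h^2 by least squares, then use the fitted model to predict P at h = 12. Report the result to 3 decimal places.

Forming XᵀX = [[6, 184]; [184, 9940]] and XᵀP = [-197, -10364]ᵀ gives XᵀX·[m, c]ᵀ = XᵀP.
Determinant 6·9940 − 184² = 25784.
m = ((-197)·9940 − 184·(-10364))/25784 = -12801/6446; c = (6·(-10364) − 184·(-197))/25784 = -3242/3223.
At h = 12: P̂ = (-12801/6446)·(1) + (-3242/3223)·(144) = -946497/6446.

P̂ = -146.835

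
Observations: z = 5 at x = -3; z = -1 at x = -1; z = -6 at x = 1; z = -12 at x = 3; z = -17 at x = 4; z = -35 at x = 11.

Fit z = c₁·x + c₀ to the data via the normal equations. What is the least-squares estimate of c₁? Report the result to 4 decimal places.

The normal system AᵀA·[c₁, c₀]ᵀ = Aᵀz is [[157, 15]; [15, 6]]·[c₁, c₀]ᵀ = [-509, -66]ᵀ.
Eliminating c₀: 6·(row 1) − 15·(row 2) gives 717·c₁ = 6·(-509) − 15·(-66) = -2064, so c₁ = -688/239.
Then c₀ = ((-66) − 15·(-688/239))/6 = -909/239.

c₁ = -2.8787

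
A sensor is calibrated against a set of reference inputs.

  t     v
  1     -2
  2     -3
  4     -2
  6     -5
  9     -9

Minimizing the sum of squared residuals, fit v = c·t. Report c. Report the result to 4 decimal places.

MᵀM·[c]ᵀ = Mᵀv reads: 138·c = -127.
Hence c = -127 / 138 ≈ -0.92029.

c = -0.9203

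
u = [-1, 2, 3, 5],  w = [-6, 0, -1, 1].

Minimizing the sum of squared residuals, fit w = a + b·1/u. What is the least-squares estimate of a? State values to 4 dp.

a = -1.5352

MᵀM·[a, b]ᵀ = Mᵀw reads: 4·a + (1/30)·b = -6;  (1/30)·a + (1261/900)·b = 88/15.
Determinant 4·(1261/900) − (1/30)² = 1681/300.
a = ((-6)·(1261/900) − (1/30)·(88/15))/(1681/300) = -7742/5043; b = (4·(88/15) − (1/30)·(-6))/(1681/300) = 7100/1681.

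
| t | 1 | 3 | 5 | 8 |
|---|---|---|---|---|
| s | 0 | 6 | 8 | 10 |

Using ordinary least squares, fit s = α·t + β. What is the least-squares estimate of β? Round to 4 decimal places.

β = 0.2804

With design matrix A, AᵀA = [[99, 17]; [17, 4]] and Aᵀs = [138, 24]ᵀ.
Δ = 99·4 − 17² = 107.
α = (138·4 − 17·24)/107 = 144/107; β = (99·24 − 17·138)/107 = 30/107.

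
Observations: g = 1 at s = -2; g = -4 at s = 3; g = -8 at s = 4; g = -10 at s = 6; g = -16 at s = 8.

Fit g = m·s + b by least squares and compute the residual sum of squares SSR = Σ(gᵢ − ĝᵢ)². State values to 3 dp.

Setting ∂/∂m … = 0 gives: 129·m + 19·b = -234;  19·m + 5·b = -37.
det = 129·5 − 19² = 284.
m = ((-234)·5 − 19·(-37))/284 = -467/284; b = (129·(-37) − 19·(-234))/284 = -327/284.
Residuals: -323/284, 148/71, -77/284, 289/284, -481/284; SSR = 2731/284.

SSR = 9.616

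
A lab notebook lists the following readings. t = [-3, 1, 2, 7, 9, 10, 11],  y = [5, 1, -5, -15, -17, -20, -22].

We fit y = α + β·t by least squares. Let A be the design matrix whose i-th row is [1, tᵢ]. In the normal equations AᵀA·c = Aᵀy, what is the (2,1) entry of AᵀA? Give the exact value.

37

Row 2 ↔ basis t, column 1 ↔ basis 1, so (AᵀA)_{2,1} = Σᵢ t = (-3)·(1) + (1)·(1) + (2)·(1) + (7)·(1) + (9)·(1) + (10)·(1) + (11)·(1) = 37.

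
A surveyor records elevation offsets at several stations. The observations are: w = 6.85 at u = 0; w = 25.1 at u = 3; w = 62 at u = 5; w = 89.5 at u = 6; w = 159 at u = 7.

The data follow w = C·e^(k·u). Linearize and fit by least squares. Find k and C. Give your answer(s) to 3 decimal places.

k = 0.443, C = 6.741

Linearized form: ln w = k·u + ln C. From the 5 transformed points,
AᵀA = [[119.0000, 21.0000]; [21.0000, 5]], rhs = [92.7520, 18.8374]ᵀ  (here Σu = 21.0000, Σ(u)² = 119.0000, Σln w = 18.8374, Σu·ln w = 92.7520).
Δ = 119.0000·5 − (21.0000)² = 154.0000; k = (92.7520·5 − 21.0000·18.8374)/154.0000 = 0.44269, ln C = (119.0000·18.8374 − 21.0000·92.7520)/154.0000 = 1.90816, so C = exp(1.90816) = 6.74069.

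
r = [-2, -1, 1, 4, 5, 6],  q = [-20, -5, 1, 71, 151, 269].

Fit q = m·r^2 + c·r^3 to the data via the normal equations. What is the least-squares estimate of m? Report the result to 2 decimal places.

m = -1.68

Compute the Gram sums: Σr^2·r^2 = 2195, Σr^2·r^3 = 11893, Σr^3·r^3 = 66443.
And Σr^2·q = 14511, Σr^3·q = 81689.
Determinant 2195·66443 − 11893² = 4398936.
m = (14511·66443 − 11893·81689)/4398936 = -921613/549867; c = (2195·81689 − 11893·14511)/4398936 = 841004/549867.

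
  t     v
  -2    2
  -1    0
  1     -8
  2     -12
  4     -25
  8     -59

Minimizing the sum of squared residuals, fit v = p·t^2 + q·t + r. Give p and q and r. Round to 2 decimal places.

Forming AᵀA = [[4386, 576, 90]; [576, 90, 12]; [90, 12, 6]] and Aᵀv = [-4224, -608, -102]ᵀ gives AᵀA·[p, q, r]ᵀ = Aᵀv.
Inverting the 3×3 Gram matrix, [p, q, r]ᵀ = [-9/22, -11/3, -233/66]ᵀ.

p = -0.41, q = -3.67, r = -3.53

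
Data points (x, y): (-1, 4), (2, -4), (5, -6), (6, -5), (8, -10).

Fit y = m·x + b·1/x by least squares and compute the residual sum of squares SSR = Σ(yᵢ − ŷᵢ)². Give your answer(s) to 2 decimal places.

SSR = 4.92

Entries of MᵀM: Σx·x = 130, Σx·1/x = 5, Σ1/x·1/x = 19201/14400.
For Mᵀy: Σx·y = -152, Σ1/x·y = -557/60.
MᵀM·[m, b]ᵀ = Mᵀy becomes [[130, 5]; [5, 19201/14400]]·[m, b]ᵀ = [-152, -557/60]ᵀ.
det = 130·(19201/14400) − 5² = 213613/1440.
m = ((-152)·(19201/14400) − 5·(-557/60))/(213613/1440) = -1125076/1068065; b = (130·(-557/60) − 5·(-152))/(213613/1440) = -643440/213613.
Residuals: -70016/1068065, -413508/1068065, -27914/213613, 1946331/1068065, -1277892/1068065; SSR = 5258653/1068065.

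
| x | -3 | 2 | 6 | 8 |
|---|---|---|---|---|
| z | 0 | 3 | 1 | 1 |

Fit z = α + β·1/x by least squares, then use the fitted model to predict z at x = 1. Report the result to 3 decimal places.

ẑ = 4.316

Compute the Gram sums: Σ1 = 4, Σ1/x = 11/24, Σ1/x·1/x = 233/576.
Moment sums: Σz = 5, Σ1/x·z = 43/24.
Δ = 4·(233/576) − (11/24)² = 811/576.
α = (5·(233/576) − (11/24)·(43/24))/(811/576) = 692/811; β = (4·(43/24) − (11/24)·5)/(811/576) = 2808/811.
At x = 1: ẑ = (692/811)·(1) + (2808/811)·(1) = 3500/811.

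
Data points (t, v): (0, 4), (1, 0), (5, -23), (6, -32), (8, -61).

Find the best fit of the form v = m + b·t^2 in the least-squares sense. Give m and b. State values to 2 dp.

From the data, Σ1 = 5, Σt^2 = 126, Σt^2·t^2 = 6018.
And Σv = -112, Σt^2·v = -5631.
XᵀX·[m, b]ᵀ = Xᵀv becomes [[5, 126]; [126, 6018]]·[m, b]ᵀ = [-112, -5631]ᵀ.
Determinant 5·6018 − 126² = 14214.
m = ((-112)·6018 − 126·(-5631))/14214 = 5915/2369; b = (5·(-5631) − 126·(-112))/14214 = -4681/4738.

m = 2.50, b = -0.99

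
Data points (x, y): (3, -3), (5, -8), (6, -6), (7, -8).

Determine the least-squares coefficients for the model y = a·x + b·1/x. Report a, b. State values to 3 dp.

Entries of AᵀA: Σx·x = 119, Σx·1/x = 4, Σ1/x·1/x = 8789/44100.
For Aᵀy: Σx·y = -141, Σ1/x·y = -166/35.
AᵀA·[a, b]ᵀ = Aᵀy becomes [[119, 4]; [4, 8789/44100]]·[a, b]ᵀ = [-141, -166/35]ᵀ.
det = 119·(8789/44100) − 4² = 48613/6300.
a = ((-141)·(8789/44100) − 4·(-166/35))/(48613/6300) = -402609/340291; b = (119·(-166/35) − 4·(-141))/(48613/6300) = -2520/48613.

a = -1.183, b = -0.052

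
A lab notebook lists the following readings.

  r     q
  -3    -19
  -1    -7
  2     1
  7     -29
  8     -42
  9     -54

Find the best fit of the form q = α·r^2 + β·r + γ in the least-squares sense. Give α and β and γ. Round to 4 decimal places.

With design matrix A, AᵀA = [[13156, 1564, 208]; [1564, 208, 22]; [208, 22, 6]] and Aᵀq = [-8657, -959, -150]ᵀ.
Row-reducing yields α = -56223/57452, β = 42321/14363, γ = -26986/14363.

α = -0.9786, β = 2.9465, γ = -1.8789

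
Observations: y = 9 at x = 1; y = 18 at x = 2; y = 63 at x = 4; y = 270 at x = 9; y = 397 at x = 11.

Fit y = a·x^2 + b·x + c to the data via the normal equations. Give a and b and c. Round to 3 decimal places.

Sums needed: Σx^2·x^2 = 21475, Σx^2·x = 2133, Σx^2 = 223, Σx·x = 223, Σx = 27, Σ1 = 5.
And Σx^2·y = 70996, Σx·y = 7094, Σy = 757.
So MᵀM·[a, b, c]ᵀ = Mᵀy: [[21475, 2133, 223]; [2133, 223, 27]; [223, 27, 5]]·[a, b, c]ᵀ = [70996, 7094, 757]ᵀ.
Row-reducing yields a = 205727/68462, b = 190819/68462, c = 79650/34231.

a = 3.005, b = 2.787, c = 2.327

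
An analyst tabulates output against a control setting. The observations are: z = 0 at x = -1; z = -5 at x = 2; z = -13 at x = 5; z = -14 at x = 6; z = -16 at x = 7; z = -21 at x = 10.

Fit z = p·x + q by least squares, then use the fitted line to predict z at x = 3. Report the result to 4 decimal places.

Entries of AᵀA: Σx·x = 215, Σx = 29, Σ1 = 6.
Right-hand side: Σx·z = -481, Σz = -69.
Normal equations: [[215, 29]; [29, 6]]·[p, q]ᵀ = [-481, -69]ᵀ.
Eliminating q: 6·(row 1) − 29·(row 2) gives 449·p = 6·(-481) − 29·(-69) = -885, so p = -885/449.
Then q = ((-69) − 29·(-885/449))/6 = -886/449.
At x = 3: ẑ = (-885/449)·(3) + (-886/449)·(1) = -3541/449.

ẑ = -7.8864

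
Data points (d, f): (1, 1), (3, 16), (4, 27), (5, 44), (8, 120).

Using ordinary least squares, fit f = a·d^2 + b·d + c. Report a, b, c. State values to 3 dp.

a = 2.048, b = -1.510, c = 0.832

Entries of AᵀA: Σd^2·d^2 = 5059, Σd^2·d = 729, Σd^2 = 115, Σd·d = 115, Σd = 21, Σ1 = 5.
For Aᵀf: Σd^2·f = 9357, Σd·f = 1337, Σf = 208.
Solving the 3×3 system (Gaussian elimination) gives a = 2675/1306, b = -986/653, c = 1087/1306.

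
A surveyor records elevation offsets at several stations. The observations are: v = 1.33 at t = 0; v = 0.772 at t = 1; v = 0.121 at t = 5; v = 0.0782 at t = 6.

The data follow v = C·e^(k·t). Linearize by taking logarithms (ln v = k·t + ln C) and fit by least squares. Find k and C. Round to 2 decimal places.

k = -0.47, C = 1.28

Taking logs, ln v = k·t + ln C, so regress ln v on t.
Σt = 12.0000, Σ(t)² = 62.0000, Σln v = -4.6340, Σt·ln v = -26.1095.
Normal system: [[62.0000, 12.0000]; [12.0000, 4]]·[k, ln C]ᵀ = [-26.1095, -4.6340]ᵀ.
Slope k = (n·Σt·ln v − Σt·Σln v)/(n·Σ(t)² − (Σt)²) = (4·-26.1095 − 12.0000·-4.6340)/104.0000 = -0.46951; ln C = (Σln v − k·Σt)/n = 0.25003, so C = exp(0.25003) = 1.28407.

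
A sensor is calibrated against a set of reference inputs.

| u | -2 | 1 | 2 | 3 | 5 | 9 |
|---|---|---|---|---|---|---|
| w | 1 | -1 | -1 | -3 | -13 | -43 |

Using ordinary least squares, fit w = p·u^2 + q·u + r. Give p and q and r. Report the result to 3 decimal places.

p = -0.501, q = -0.432, r = 1.660

Compute the Gram sums: Σu^2·u^2 = 7300, Σu^2·u = 882, Σu^2 = 124, Σu·u = 124, Σu = 18, Σ1 = 6.
Right-hand side: Σu^2·w = -3836, Σu·w = -466, Σw = -60.
So MᵀM·[p, q, r]ᵀ = Mᵀw: [[7300, 882, 124]; [882, 124, 18]; [124, 18, 6]]·[p, q, r]ᵀ = [-3836, -466, -60]ᵀ.
Inverting the 3×3 Gram matrix, [p, q, r]ᵀ = [-5379/10727, -1364/3155, 89044/53635]ᵀ.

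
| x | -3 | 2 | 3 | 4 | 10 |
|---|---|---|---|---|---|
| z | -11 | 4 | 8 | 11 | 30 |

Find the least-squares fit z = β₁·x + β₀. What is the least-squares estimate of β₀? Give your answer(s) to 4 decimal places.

Sums needed: Σx·x = 138, Σx = 16, Σ1 = 5.
And Σx·z = 409, Σz = 42.
Normal equations: [[138, 16]; [16, 5]]·[β₁, β₀]ᵀ = [409, 42]ᵀ.
Eliminating β₀: 5·(row 1) − 16·(row 2) gives 434·β₁ = 5·409 − 16·42 = 1373, so β₁ = 1373/434.
Then β₀ = (42 − 16·(1373/434))/5 = -374/217.

β₀ = -1.7235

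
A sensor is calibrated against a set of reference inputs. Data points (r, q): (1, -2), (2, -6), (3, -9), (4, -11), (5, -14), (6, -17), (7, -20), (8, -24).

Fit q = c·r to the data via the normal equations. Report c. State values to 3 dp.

c = -2.887

Setting ∂/∂c … = 0 gives: 204·c = -589.
c = (-589)/204 = -2.88725.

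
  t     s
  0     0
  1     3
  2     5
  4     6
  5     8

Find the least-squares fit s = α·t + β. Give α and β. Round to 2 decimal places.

From the data, Σt·t = 46, Σt = 12, Σ1 = 5.
For Xᵀs: Σt·s = 77, Σs = 22.
XᵀX·[α, β]ᵀ = Xᵀs becomes [[46, 12]; [12, 5]]·[α, β]ᵀ = [77, 22]ᵀ.
Eliminating β: 5·(row 1) − 12·(row 2) gives 86·α = 5·77 − 12·22 = 121, so α = 121/86.
Then β = (22 − 12·(121/86))/5 = 44/43.

α = 1.41, β = 1.02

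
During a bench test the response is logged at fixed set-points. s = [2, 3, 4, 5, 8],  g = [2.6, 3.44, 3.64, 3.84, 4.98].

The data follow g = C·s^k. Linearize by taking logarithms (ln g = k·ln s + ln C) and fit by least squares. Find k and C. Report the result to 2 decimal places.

k = 0.44, C = 1.98

With ln gᵢ as the transformed response and ln sᵢ as the regressor:
Σln s = 6.8669, Σ(ln s)² = 10.5236, Σln g = 6.4339, Σln s·ln g = 9.3145.
Equations: 10.5236·k + 6.8669·ln C = 9.3145;  6.8669·k + 5·ln C = 6.4339.
Solving (det = 5.4631): k = 0.43779, ln C = 0.68551, so C = exp(0.68551) = 1.98479.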